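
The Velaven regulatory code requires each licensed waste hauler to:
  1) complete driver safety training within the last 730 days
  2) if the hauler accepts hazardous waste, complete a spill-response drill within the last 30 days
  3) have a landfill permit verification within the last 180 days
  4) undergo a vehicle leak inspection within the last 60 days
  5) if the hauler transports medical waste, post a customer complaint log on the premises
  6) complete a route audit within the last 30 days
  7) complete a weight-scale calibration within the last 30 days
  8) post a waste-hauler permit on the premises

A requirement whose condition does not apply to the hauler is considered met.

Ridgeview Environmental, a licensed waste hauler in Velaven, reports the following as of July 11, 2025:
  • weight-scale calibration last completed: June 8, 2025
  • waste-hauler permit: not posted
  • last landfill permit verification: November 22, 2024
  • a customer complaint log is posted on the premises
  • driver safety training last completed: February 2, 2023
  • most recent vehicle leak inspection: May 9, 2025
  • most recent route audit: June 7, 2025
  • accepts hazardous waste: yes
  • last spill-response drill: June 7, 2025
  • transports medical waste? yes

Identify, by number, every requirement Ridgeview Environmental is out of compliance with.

1. driver safety training 890 days ago vs limit 730 → not met
2. condition 'accepts hazardous waste' holds; spill-response drill 34 days ago vs limit 30 → not met
3. landfill permit verification 231 days ago vs limit 180 → not met
4. vehicle leak inspection 63 days ago vs limit 60 → not met
5. condition 'transports medical waste' holds; customer complaint log present → met
6. route audit 34 days ago vs limit 30 → not met
7. weight-scale calibration 33 days ago vs limit 30 → not met
8. waste-hauler permit absent → not met
Not met: 1, 2, 3, 4, 6, 7, 8

1, 2, 3, 4, 6, 7, 8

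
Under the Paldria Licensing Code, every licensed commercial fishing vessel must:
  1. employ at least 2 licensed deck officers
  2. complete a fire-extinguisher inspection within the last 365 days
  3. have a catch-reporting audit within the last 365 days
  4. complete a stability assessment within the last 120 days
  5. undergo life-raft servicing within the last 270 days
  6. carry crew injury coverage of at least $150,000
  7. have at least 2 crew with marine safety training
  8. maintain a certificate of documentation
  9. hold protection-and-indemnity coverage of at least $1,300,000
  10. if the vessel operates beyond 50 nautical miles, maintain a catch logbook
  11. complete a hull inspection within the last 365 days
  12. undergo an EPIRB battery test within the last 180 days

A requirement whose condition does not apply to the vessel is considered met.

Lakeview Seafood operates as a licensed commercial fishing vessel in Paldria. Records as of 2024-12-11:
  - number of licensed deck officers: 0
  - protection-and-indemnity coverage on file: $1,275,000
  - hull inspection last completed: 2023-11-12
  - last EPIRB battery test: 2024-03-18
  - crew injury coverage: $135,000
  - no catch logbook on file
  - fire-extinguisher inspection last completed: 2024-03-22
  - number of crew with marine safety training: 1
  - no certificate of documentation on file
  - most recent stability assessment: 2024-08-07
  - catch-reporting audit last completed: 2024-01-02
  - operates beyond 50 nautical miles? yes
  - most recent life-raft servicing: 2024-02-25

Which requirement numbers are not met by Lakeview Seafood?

1, 4, 5, 6, 7, 8, 9, 10, 11, 12

1. licensed deck officers 0 < 2 → not met
2. fire-extinguisher inspection 264 days ago vs limit 365 → met
3. catch-reporting audit 344 days ago vs limit 365 → met
4. stability assessment 126 days ago vs limit 120 → not met
5. life-raft servicing 290 days ago vs limit 270 → not met
6. crew injury coverage $135,000 < $150,000 → not met
7. crew with marine safety training 1 < 2 → not met
8. certificate of documentation absent → not met
9. protection-and-indemnity coverage $1,275,000 < $1,300,000 → not met
10. condition 'operates beyond 50 nautical miles' holds; catch logbook absent → not met
11. hull inspection 395 days ago vs limit 365 → not met
12. EPIRB battery test 268 days ago vs limit 180 → not met
Not met: 1, 4, 5, 6, 7, 8, 9, 10, 11, 12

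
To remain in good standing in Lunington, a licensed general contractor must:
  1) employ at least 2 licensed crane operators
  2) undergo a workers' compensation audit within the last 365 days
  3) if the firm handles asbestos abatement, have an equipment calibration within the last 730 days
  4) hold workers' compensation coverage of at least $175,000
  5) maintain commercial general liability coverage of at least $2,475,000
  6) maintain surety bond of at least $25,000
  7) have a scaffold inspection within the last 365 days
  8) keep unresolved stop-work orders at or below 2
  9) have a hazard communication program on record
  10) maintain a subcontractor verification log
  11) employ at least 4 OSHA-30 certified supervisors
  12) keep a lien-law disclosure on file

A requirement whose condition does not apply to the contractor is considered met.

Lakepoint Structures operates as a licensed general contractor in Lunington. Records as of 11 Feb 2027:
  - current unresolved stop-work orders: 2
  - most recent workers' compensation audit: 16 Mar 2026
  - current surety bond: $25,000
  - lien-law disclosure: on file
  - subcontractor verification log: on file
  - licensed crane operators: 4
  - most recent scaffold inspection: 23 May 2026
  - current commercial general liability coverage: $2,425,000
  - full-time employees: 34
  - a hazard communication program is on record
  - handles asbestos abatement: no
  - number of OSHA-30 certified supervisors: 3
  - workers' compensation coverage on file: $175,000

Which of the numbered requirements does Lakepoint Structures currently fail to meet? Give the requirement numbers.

1. licensed crane operators 4 ≥ 2 → met
2. workers' compensation audit 332 days ago vs limit 365 → met
3. condition 'handles asbestos abatement' does not hold → requirement n/a → met
4. workers' compensation coverage $175,000 ≥ $175,000 → met
5. commercial general liability coverage $2,425,000 < $2,475,000 → not met
6. surety bond $25,000 ≥ $25,000 → met
7. scaffold inspection 264 days ago vs limit 365 → met
8. unresolved stop-work orders 2 ≤ 2 → met
9. hazard communication program present → met
10. subcontractor verification log present → met
11. OSHA-30 certified supervisors 3 < 4 → not met
12. lien-law disclosure present → met
Not met: 5, 11

5, 11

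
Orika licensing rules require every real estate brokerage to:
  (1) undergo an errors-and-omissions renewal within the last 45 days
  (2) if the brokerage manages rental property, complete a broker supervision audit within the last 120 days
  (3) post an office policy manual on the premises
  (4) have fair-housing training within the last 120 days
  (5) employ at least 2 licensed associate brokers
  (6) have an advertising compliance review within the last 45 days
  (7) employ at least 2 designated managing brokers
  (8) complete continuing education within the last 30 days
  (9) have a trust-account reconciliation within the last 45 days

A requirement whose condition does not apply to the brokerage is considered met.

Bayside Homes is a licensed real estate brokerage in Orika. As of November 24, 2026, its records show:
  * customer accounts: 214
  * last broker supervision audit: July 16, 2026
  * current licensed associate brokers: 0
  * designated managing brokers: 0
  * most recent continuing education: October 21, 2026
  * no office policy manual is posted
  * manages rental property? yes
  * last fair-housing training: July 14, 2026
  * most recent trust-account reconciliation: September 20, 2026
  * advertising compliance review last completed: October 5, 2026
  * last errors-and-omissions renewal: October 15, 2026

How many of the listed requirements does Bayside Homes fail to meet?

1. errors-and-omissions renewal 40 days ago vs limit 45 → met
2. condition 'manages rental property' holds; broker supervision audit 131 days ago vs limit 120 → not met
3. office policy manual absent → not met
4. fair-housing training 133 days ago vs limit 120 → not met
5. licensed associate brokers 0 < 2 → not met
6. advertising compliance review 50 days ago vs limit 45 → not met
7. designated managing brokers 0 < 2 → not met
8. continuing education 34 days ago vs limit 30 → not met
9. trust-account reconciliation 65 days ago vs limit 45 → not met
Not met: 8 of 9

8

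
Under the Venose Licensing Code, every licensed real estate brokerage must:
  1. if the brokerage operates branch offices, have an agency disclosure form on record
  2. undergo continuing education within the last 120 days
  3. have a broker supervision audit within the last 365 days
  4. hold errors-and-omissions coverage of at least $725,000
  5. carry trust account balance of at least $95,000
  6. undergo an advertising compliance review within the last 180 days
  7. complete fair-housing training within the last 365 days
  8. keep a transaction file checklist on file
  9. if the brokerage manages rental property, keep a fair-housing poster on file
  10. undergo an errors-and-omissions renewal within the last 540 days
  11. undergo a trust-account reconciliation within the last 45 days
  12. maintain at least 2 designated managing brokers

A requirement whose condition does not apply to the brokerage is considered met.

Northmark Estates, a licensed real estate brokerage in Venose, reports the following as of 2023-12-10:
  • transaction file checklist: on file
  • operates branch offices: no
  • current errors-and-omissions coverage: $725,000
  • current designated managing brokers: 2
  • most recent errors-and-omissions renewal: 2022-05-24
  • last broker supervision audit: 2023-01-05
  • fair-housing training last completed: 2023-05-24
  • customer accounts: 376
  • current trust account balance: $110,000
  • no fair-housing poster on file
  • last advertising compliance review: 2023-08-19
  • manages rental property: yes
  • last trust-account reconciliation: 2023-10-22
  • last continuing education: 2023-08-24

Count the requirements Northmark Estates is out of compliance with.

3

1. condition 'operates branch offices' does not hold → requirement n/a → met
2. continuing education 108 days ago vs limit 120 → met
3. broker supervision audit 339 days ago vs limit 365 → met
4. errors-and-omissions coverage $725,000 ≥ $725,000 → met
5. trust account balance $110,000 ≥ $95,000 → met
6. advertising compliance review 113 days ago vs limit 180 → met
7. fair-housing training 200 days ago vs limit 365 → met
8. transaction file checklist present → met
9. condition 'manages rental property' holds; fair-housing poster absent → not met
10. errors-and-omissions renewal 565 days ago vs limit 540 → not met
11. trust-account reconciliation 49 days ago vs limit 45 → not met
12. designated managing brokers 2 ≥ 2 → met
Not met: 3 of 12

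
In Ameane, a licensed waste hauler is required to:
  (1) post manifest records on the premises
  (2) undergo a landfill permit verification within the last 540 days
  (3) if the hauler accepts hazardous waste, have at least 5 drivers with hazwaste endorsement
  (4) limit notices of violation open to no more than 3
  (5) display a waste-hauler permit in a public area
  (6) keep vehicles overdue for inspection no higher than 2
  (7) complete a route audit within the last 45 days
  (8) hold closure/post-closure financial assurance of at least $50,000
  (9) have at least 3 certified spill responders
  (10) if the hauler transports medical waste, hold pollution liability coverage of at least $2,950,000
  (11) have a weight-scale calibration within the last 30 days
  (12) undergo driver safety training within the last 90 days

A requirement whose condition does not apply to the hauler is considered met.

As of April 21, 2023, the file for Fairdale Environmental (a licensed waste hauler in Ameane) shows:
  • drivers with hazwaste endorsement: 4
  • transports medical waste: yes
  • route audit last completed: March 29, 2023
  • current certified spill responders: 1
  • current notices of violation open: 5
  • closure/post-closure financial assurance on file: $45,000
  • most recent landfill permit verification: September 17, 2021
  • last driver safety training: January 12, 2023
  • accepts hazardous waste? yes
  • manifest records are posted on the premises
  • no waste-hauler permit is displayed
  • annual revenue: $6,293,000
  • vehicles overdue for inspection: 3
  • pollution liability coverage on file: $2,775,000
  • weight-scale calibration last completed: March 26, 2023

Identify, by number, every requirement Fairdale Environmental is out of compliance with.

1. manifest records present → met
2. landfill permit verification 581 days ago vs limit 540 → not met
3. condition 'accepts hazardous waste' holds; drivers with hazwaste endorsement 4 < 5 → not met
4. notices of violation open 5 > 3 → not met
5. waste-hauler permit absent → not met
6. vehicles overdue for inspection 3 > 2 → not met
7. route audit 23 days ago vs limit 45 → met
8. closure/post-closure financial assurance $45,000 < $50,000 → not met
9. certified spill responders 1 < 3 → not met
10. condition 'transports medical waste' holds; pollution liability coverage $2,775,000 < $2,950,000 → not met
11. weight-scale calibration 26 days ago vs limit 30 → met
12. driver safety training 99 days ago vs limit 90 → not met
Not met: 2, 3, 4, 5, 6, 8, 9, 10, 12

2, 3, 4, 5, 6, 8, 9, 10, 12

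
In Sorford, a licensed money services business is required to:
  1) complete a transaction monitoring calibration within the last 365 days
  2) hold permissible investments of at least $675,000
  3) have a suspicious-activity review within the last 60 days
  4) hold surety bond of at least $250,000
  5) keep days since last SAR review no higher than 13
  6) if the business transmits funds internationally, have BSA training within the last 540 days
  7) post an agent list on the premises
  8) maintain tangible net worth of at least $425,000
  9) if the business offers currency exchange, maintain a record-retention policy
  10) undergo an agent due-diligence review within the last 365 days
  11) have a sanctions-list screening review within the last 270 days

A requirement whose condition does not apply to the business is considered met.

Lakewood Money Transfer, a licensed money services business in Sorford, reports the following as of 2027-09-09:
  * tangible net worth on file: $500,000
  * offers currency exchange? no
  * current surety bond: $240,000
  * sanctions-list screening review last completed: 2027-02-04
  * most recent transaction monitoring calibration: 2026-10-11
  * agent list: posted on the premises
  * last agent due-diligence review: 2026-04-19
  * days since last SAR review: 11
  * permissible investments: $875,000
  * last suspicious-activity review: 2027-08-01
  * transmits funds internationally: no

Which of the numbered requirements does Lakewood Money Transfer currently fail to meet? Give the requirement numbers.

1. transaction monitoring calibration 333 days ago vs limit 365 → met
2. permissible investments $875,000 ≥ $675,000 → met
3. suspicious-activity review 39 days ago vs limit 60 → met
4. surety bond $240,000 < $250,000 → not met
5. days since last SAR review 11 ≤ 13 → met
6. condition 'transmits funds internationally' does not hold → requirement n/a → met
7. agent list present → met
8. tangible net worth $500,000 ≥ $425,000 → met
9. condition 'offers currency exchange' does not hold → requirement n/a → met
10. agent due-diligence review 508 days ago vs limit 365 → not met
11. sanctions-list screening review 217 days ago vs limit 270 → met
Not met: 4, 10

4, 10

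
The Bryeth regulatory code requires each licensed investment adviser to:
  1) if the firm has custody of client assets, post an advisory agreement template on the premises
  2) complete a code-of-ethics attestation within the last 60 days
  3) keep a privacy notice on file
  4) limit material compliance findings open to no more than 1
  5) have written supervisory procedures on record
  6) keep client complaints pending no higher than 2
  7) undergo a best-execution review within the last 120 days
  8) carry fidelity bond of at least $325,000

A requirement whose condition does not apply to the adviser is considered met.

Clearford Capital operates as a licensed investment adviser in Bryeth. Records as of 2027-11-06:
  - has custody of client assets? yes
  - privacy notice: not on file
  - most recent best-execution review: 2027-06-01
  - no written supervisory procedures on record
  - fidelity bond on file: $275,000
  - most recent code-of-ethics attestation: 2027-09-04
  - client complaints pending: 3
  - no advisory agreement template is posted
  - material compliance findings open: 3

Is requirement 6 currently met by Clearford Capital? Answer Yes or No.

6. client complaints pending 3 > 2 → not met

No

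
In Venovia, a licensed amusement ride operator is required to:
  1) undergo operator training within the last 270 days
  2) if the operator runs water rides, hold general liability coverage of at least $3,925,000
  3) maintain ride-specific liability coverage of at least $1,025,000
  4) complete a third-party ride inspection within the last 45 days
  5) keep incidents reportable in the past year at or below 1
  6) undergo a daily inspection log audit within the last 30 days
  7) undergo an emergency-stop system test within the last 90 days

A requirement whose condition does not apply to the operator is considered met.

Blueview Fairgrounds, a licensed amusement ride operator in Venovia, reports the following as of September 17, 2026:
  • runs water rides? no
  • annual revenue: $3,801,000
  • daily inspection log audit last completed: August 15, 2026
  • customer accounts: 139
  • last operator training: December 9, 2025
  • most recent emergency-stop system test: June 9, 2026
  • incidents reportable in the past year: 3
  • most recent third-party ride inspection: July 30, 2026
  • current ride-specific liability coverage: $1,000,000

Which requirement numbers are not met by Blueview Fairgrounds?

1, 3, 4, 5, 6, 7

1. operator training 282 days ago vs limit 270 → not met
2. condition 'runs water rides' does not hold → requirement n/a → met
3. ride-specific liability coverage $1,000,000 < $1,025,000 → not met
4. third-party ride inspection 49 days ago vs limit 45 → not met
5. incidents reportable in the past year 3 > 1 → not met
6. daily inspection log audit 33 days ago vs limit 30 → not met
7. emergency-stop system test 100 days ago vs limit 90 → not met
Not met: 1, 3, 4, 5, 6, 7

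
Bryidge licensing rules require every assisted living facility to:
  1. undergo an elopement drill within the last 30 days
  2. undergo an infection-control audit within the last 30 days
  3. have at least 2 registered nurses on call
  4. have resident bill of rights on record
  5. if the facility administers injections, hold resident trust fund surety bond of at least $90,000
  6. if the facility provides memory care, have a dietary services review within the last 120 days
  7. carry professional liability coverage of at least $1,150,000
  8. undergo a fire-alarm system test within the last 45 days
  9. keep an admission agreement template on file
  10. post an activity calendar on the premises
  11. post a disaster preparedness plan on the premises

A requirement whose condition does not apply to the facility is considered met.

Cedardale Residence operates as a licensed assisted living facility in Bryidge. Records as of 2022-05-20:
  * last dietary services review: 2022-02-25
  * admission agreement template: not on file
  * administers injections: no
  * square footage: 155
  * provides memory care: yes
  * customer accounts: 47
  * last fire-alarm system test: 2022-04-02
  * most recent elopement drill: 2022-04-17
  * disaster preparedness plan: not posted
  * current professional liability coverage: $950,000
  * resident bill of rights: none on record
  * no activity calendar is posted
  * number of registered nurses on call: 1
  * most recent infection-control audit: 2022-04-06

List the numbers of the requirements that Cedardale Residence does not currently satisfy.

1, 2, 3, 4, 7, 8, 9, 10, 11

1. elopement drill 33 days ago vs limit 30 → not met
2. infection-control audit 44 days ago vs limit 30 → not met
3. registered nurses on call 1 < 2 → not met
4. resident bill of rights absent → not met
5. condition 'administers injections' does not hold → requirement n/a → met
6. condition 'provides memory care' holds; dietary services review 84 days ago vs limit 120 → met
7. professional liability coverage $950,000 < $1,150,000 → not met
8. fire-alarm system test 48 days ago vs limit 45 → not met
9. admission agreement template absent → not met
10. activity calendar absent → not met
11. disaster preparedness plan absent → not met
Not met: 1, 2, 3, 4, 7, 8, 9, 10, 11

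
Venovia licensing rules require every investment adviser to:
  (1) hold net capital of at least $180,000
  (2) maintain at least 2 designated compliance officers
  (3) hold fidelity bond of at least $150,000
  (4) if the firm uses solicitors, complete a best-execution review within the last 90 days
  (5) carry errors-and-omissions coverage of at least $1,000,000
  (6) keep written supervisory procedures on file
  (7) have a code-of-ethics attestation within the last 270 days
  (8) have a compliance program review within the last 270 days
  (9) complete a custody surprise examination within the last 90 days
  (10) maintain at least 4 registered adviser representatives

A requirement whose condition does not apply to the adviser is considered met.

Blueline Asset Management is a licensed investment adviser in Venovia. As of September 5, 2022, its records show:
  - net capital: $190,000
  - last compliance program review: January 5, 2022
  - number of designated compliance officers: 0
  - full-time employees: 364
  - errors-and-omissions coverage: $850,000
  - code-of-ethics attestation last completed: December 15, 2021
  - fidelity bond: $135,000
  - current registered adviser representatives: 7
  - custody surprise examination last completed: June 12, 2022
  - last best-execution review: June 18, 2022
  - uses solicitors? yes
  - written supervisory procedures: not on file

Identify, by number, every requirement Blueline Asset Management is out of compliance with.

1. net capital $190,000 ≥ $180,000 → met
2. designated compliance officers 0 < 2 → not met
3. fidelity bond $135,000 < $150,000 → not met
4. condition 'uses solicitors' holds; best-execution review 79 days ago vs limit 90 → met
5. errors-and-omissions coverage $850,000 < $1,000,000 → not met
6. written supervisory procedures absent → not met
7. code-of-ethics attestation 264 days ago vs limit 270 → met
8. compliance program review 243 days ago vs limit 270 → met
9. custody surprise examination 85 days ago vs limit 90 → met
10. registered adviser representatives 7 ≥ 4 → met
Not met: 2, 3, 5, 6

2, 3, 5, 6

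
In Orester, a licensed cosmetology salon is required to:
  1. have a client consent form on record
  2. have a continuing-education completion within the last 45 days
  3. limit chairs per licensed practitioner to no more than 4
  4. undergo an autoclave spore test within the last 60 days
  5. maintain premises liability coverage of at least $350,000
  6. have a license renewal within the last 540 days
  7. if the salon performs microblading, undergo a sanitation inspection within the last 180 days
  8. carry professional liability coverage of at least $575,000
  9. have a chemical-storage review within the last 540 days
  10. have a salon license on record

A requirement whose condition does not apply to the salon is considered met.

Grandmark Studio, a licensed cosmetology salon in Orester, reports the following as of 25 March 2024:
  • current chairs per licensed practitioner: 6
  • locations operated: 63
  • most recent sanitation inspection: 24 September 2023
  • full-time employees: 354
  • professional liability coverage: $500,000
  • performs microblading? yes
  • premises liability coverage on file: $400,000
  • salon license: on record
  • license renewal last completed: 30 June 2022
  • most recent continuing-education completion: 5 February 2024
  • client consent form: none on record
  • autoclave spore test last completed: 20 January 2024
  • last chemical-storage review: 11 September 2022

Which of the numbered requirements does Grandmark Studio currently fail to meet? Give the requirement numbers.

1, 2, 3, 4, 6, 7, 8, 9

1. client consent form absent → not met
2. continuing-education completion 49 days ago vs limit 45 → not met
3. chairs per licensed practitioner 6 > 4 → not met
4. autoclave spore test 65 days ago vs limit 60 → not met
5. premises liability coverage $400,000 ≥ $350,000 → met
6. license renewal 634 days ago vs limit 540 → not met
7. condition 'performs microblading' holds; sanitation inspection 183 days ago vs limit 180 → not met
8. professional liability coverage $500,000 < $575,000 → not met
9. chemical-storage review 561 days ago vs limit 540 → not met
10. salon license present → met
Not met: 1, 2, 3, 4, 6, 7, 8, 9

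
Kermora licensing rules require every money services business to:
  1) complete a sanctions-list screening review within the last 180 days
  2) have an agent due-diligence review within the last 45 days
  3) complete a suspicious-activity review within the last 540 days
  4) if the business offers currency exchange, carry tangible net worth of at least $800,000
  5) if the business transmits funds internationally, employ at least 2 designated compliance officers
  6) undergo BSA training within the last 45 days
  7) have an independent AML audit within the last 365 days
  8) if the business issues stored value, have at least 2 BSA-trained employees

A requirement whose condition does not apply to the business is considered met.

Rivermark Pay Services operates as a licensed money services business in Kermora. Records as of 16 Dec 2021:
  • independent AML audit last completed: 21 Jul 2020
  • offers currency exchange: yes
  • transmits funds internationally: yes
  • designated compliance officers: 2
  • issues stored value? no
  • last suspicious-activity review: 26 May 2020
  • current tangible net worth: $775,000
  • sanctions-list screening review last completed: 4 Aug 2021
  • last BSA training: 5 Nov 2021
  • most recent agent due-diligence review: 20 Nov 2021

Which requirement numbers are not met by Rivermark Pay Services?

3, 4, 7

1. sanctions-list screening review 134 days ago vs limit 180 → met
2. agent due-diligence review 26 days ago vs limit 45 → met
3. suspicious-activity review 569 days ago vs limit 540 → not met
4. condition 'offers currency exchange' holds; tangible net worth $775,000 < $800,000 → not met
5. condition 'transmits funds internationally' holds; designated compliance officers 2 ≥ 2 → met
6. BSA training 41 days ago vs limit 45 → met
7. independent AML audit 513 days ago vs limit 365 → not met
8. condition 'issues stored value' does not hold → requirement n/a → met
Not met: 3, 4, 7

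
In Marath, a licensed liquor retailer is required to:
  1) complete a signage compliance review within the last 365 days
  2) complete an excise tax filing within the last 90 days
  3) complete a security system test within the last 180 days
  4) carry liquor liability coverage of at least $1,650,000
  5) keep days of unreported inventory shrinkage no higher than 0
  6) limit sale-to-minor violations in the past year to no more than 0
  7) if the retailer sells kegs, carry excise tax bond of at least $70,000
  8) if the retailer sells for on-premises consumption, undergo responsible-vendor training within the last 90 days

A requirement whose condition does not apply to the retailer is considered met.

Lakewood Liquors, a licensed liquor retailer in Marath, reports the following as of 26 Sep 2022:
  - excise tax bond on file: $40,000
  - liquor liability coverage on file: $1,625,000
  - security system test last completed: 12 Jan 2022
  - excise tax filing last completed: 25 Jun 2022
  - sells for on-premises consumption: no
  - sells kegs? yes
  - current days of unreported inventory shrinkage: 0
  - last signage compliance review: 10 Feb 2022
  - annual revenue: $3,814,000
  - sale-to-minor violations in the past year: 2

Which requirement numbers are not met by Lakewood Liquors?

2, 3, 4, 6, 7

1. signage compliance review 228 days ago vs limit 365 → met
2. excise tax filing 93 days ago vs limit 90 → not met
3. security system test 257 days ago vs limit 180 → not met
4. liquor liability coverage $1,625,000 < $1,650,000 → not met
5. days of unreported inventory shrinkage 0 ≤ 0 → met
6. sale-to-minor violations in the past year 2 > 0 → not met
7. condition 'sells kegs' holds; excise tax bond $40,000 < $70,000 → not met
8. condition 'sells for on-premises consumption' does not hold → requirement n/a → met
Not met: 2, 3, 4, 6, 7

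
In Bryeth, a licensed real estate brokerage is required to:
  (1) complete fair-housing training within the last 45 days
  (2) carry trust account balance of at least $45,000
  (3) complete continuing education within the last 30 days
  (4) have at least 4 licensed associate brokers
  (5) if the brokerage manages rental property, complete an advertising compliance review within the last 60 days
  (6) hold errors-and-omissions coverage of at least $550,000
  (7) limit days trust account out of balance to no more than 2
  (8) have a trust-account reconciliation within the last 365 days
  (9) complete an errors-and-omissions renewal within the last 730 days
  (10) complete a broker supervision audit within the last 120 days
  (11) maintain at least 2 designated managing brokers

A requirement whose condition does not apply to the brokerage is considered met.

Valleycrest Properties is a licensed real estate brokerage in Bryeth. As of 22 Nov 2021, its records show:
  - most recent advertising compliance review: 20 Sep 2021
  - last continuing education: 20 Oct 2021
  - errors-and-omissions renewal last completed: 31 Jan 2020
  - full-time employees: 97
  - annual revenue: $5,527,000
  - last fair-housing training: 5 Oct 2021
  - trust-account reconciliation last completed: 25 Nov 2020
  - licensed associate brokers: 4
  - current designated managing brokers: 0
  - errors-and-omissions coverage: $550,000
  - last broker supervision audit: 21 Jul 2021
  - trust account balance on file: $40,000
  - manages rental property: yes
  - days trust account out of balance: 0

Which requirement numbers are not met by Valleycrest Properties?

1. fair-housing training 48 days ago vs limit 45 → not met
2. trust account balance $40,000 < $45,000 → not met
3. continuing education 33 days ago vs limit 30 → not met
4. licensed associate brokers 4 ≥ 4 → met
5. condition 'manages rental property' holds; advertising compliance review 63 days ago vs limit 60 → not met
6. errors-and-omissions coverage $550,000 ≥ $550,000 → met
7. days trust account out of balance 0 ≤ 2 → met
8. trust-account reconciliation 362 days ago vs limit 365 → met
9. errors-and-omissions renewal 661 days ago vs limit 730 → met
10. broker supervision audit 124 days ago vs limit 120 → not met
11. designated managing brokers 0 < 2 → not met
Not met: 1, 2, 3, 5, 10, 11

1, 2, 3, 5, 10, 11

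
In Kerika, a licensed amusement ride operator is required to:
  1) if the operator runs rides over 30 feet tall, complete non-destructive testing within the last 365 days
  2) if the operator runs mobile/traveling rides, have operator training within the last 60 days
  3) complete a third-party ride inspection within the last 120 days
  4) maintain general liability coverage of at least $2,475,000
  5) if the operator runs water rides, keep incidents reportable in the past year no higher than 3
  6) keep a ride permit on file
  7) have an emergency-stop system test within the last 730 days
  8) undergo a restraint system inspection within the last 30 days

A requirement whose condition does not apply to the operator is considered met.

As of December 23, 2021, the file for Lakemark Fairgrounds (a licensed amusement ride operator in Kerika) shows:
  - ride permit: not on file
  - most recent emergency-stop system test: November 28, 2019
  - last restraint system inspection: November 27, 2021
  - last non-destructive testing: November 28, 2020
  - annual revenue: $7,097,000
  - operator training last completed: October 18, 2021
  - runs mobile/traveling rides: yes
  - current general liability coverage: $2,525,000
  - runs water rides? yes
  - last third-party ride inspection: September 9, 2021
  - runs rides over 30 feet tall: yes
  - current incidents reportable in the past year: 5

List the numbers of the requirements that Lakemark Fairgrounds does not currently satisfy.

1, 2, 5, 6, 7

1. condition 'runs rides over 30 feet tall' holds; non-destructive testing 390 days ago vs limit 365 → not met
2. condition 'runs mobile/traveling rides' holds; operator training 66 days ago vs limit 60 → not met
3. third-party ride inspection 105 days ago vs limit 120 → met
4. general liability coverage $2,525,000 ≥ $2,475,000 → met
5. condition 'runs water rides' holds; incidents reportable in the past year 5 > 3 → not met
6. ride permit absent → not met
7. emergency-stop system test 756 days ago vs limit 730 → not met
8. restraint system inspection 26 days ago vs limit 30 → met
Not met: 1, 2, 5, 6, 7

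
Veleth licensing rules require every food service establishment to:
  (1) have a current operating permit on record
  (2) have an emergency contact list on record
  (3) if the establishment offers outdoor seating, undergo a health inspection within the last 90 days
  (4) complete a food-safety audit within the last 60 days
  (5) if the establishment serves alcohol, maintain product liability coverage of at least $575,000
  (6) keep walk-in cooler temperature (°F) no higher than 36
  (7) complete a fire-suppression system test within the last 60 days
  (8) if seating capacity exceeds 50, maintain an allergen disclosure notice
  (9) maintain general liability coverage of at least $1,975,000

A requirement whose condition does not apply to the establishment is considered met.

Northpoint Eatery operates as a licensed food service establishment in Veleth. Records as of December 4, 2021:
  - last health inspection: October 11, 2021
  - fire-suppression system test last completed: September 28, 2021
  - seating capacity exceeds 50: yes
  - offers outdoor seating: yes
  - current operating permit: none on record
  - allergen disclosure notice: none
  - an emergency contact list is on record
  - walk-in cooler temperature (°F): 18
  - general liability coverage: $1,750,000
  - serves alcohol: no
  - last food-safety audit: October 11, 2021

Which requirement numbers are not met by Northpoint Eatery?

1, 7, 8, 9

1. current operating permit absent → not met
2. emergency contact list present → met
3. condition 'offers outdoor seating' holds; health inspection 54 days ago vs limit 90 → met
4. food-safety audit 54 days ago vs limit 60 → met
5. condition 'serves alcohol' does not hold → requirement n/a → met
6. walk-in cooler temperature (°F) 18 ≤ 36 → met
7. fire-suppression system test 67 days ago vs limit 60 → not met
8. condition 'seating capacity exceeds 50' holds; allergen disclosure notice absent → not met
9. general liability coverage $1,750,000 < $1,975,000 → not met
Not met: 1, 7, 8, 9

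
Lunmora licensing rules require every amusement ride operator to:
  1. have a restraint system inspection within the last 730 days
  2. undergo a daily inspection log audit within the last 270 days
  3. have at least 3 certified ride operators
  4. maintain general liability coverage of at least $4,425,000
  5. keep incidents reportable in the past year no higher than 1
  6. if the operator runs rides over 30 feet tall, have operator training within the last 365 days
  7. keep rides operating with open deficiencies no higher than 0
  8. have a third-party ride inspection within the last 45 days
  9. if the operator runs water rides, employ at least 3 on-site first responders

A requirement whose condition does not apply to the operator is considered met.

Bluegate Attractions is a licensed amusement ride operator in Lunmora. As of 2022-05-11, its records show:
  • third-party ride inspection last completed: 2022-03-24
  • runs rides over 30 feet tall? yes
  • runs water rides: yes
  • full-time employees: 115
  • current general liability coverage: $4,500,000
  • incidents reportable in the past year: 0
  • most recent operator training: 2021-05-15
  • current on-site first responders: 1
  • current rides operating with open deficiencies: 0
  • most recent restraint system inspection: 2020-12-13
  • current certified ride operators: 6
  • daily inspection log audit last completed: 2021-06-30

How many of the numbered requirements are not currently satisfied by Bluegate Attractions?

1. restraint system inspection 514 days ago vs limit 730 → met
2. daily inspection log audit 315 days ago vs limit 270 → not met
3. certified ride operators 6 ≥ 3 → met
4. general liability coverage $4,500,000 ≥ $4,425,000 → met
5. incidents reportable in the past year 0 ≤ 1 → met
6. condition 'runs rides over 30 feet tall' holds; operator training 361 days ago vs limit 365 → met
7. rides operating with open deficiencies 0 ≤ 0 → met
8. third-party ride inspection 48 days ago vs limit 45 → not met
9. condition 'runs water rides' holds; on-site first responders 1 < 3 → not met
Not met: 3 of 9

3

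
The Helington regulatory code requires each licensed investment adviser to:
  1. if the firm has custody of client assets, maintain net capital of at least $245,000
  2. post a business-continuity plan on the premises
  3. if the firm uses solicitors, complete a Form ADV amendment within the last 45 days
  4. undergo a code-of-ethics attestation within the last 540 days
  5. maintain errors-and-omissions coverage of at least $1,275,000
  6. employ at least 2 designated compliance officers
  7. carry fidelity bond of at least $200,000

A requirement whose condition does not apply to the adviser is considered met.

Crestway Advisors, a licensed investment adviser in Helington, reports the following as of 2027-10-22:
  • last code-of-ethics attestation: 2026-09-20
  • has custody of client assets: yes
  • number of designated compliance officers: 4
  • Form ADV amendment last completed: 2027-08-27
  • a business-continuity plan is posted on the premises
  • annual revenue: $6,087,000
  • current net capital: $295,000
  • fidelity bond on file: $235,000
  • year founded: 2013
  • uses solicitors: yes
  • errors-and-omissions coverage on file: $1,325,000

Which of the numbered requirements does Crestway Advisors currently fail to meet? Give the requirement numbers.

1. condition 'has custody of client assets' holds; net capital $295,000 ≥ $245,000 → met
2. business-continuity plan present → met
3. condition 'uses solicitors' holds; Form ADV amendment 56 days ago vs limit 45 → not met
4. code-of-ethics attestation 397 days ago vs limit 540 → met
5. errors-and-omissions coverage $1,325,000 ≥ $1,275,000 → met
6. designated compliance officers 4 ≥ 2 → met
7. fidelity bond $235,000 ≥ $200,000 → met
Not met: 3

3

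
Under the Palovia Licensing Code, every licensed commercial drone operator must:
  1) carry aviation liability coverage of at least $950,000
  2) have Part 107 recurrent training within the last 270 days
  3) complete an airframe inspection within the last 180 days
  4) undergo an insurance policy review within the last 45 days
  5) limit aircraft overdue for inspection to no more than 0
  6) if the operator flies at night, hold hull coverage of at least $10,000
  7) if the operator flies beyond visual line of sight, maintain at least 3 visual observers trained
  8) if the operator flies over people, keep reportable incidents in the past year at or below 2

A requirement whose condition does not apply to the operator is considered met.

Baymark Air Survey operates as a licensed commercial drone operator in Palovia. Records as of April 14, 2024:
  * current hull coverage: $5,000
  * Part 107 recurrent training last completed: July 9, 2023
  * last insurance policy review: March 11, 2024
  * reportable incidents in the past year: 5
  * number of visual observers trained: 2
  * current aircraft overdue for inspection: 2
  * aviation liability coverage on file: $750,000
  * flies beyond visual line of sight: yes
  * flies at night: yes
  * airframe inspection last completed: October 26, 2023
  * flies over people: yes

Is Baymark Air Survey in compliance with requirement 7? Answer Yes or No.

No

7. condition 'flies beyond visual line of sight' holds; visual observers trained 2 < 3 → not met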